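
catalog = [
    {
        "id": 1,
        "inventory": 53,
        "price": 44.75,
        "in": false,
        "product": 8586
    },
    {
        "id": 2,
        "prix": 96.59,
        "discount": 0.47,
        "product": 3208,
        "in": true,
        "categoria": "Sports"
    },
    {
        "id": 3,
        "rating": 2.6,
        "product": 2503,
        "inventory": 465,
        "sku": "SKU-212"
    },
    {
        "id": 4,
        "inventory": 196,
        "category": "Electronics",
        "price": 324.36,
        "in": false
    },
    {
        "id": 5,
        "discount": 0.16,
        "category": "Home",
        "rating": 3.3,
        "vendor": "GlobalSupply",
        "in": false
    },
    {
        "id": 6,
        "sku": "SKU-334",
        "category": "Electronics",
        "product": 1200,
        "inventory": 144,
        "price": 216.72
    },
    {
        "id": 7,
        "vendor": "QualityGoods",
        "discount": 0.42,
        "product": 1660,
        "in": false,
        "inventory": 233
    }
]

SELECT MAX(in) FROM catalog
True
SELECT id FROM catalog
[1, 2, 3, 4, 5, 6, 7]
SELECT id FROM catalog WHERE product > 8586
[]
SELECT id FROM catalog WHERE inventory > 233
[3]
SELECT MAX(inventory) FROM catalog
465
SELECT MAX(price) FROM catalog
324.36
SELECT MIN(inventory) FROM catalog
53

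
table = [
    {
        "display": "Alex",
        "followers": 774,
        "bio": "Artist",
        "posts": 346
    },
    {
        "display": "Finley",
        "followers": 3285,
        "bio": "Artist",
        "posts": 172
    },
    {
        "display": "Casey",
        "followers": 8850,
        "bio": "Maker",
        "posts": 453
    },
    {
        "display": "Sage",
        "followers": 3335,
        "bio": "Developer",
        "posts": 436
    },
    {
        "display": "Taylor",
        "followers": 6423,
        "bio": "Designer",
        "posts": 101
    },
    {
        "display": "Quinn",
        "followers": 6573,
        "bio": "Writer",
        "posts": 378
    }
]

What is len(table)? 6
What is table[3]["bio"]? "Developer"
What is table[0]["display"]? "Alex"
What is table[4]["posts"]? 101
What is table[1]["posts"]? 172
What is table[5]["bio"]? "Writer"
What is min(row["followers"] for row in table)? 774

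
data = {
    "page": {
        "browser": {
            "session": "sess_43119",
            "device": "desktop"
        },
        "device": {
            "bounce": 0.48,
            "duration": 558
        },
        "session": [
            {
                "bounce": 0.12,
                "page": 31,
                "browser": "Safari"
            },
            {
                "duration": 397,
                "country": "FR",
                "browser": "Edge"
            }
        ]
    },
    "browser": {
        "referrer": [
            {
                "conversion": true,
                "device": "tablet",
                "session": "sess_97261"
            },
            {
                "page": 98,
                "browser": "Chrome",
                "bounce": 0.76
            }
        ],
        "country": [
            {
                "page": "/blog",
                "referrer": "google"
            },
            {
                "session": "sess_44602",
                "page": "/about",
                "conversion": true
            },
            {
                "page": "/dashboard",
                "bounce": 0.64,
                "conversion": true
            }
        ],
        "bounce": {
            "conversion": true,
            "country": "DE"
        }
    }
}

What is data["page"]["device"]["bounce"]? 0.48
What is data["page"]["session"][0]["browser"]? "Safari"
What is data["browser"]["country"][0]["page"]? "/blog"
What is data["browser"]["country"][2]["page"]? "/dashboard"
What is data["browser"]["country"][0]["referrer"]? "google"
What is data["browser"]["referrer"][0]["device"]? "tablet"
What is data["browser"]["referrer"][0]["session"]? "sess_97261"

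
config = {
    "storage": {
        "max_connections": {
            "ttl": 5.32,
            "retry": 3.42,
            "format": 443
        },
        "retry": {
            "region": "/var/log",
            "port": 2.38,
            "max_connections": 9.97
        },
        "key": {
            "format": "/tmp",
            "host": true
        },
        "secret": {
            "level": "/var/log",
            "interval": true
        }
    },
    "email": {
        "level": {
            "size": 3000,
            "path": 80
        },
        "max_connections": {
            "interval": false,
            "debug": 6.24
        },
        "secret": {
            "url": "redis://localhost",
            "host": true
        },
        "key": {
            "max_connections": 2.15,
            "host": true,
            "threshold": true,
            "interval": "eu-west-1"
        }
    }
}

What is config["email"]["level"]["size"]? 3000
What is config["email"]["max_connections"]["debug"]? 6.24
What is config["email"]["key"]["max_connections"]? 2.15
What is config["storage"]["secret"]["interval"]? True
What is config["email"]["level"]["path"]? 80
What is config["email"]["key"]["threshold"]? True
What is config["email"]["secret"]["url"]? "redis://localhost"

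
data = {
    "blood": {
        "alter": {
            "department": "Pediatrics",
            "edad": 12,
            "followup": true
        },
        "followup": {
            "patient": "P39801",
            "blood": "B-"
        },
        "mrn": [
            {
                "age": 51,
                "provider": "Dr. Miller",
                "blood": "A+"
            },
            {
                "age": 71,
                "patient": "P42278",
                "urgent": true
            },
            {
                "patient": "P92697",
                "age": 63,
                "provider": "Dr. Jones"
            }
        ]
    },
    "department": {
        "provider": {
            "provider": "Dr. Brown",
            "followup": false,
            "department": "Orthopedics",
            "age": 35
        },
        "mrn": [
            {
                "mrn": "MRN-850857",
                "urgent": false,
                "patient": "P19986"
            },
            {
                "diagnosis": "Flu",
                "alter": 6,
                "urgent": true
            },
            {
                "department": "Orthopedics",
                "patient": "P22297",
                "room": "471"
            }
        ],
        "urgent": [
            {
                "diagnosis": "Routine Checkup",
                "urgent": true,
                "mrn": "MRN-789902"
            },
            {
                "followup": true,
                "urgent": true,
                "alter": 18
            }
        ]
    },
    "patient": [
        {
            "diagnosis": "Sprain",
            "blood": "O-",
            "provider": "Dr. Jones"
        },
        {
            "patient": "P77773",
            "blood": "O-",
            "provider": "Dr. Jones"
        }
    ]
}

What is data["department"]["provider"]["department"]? "Orthopedics"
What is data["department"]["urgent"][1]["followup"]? True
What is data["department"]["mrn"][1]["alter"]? 6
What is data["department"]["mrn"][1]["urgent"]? True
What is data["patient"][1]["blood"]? "O-"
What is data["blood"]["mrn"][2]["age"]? 63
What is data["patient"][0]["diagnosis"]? "Sprain"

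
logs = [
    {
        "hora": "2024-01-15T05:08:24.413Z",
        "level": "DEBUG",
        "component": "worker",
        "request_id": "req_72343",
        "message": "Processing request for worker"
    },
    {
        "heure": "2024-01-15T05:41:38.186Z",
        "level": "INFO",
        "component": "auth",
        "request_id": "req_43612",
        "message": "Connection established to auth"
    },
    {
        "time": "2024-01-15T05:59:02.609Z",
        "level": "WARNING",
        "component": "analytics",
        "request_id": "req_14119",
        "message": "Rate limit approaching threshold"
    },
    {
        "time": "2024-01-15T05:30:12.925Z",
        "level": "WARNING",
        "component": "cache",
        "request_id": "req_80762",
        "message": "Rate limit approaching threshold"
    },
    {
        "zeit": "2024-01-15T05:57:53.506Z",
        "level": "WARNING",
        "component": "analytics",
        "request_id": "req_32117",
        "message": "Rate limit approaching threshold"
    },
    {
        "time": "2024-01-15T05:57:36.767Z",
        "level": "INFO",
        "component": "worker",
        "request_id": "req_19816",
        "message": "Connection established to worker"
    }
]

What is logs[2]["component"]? "analytics"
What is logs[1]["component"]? "auth"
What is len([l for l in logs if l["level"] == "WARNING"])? 3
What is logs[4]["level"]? "WARNING"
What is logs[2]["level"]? "WARNING"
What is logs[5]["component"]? "worker"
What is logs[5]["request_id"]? "req_19816"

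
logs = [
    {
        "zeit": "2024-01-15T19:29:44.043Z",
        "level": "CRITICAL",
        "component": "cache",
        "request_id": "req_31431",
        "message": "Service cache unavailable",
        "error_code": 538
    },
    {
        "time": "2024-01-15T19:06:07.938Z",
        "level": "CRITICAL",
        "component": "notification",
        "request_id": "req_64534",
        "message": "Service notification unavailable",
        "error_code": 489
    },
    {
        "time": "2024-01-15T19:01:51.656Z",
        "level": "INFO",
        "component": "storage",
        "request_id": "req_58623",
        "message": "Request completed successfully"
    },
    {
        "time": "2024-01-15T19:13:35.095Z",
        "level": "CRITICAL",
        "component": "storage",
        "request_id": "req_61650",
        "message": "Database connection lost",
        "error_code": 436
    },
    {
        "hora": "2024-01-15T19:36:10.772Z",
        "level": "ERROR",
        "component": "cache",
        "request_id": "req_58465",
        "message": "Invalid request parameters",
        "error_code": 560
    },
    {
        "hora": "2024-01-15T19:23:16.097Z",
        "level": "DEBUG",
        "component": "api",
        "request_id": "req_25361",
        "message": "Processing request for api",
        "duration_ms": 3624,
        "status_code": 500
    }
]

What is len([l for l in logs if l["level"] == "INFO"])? 1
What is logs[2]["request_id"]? "req_58623"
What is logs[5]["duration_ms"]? 3624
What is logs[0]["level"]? "CRITICAL"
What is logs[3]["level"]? "CRITICAL"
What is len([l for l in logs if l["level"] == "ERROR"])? 1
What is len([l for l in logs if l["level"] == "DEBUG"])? 1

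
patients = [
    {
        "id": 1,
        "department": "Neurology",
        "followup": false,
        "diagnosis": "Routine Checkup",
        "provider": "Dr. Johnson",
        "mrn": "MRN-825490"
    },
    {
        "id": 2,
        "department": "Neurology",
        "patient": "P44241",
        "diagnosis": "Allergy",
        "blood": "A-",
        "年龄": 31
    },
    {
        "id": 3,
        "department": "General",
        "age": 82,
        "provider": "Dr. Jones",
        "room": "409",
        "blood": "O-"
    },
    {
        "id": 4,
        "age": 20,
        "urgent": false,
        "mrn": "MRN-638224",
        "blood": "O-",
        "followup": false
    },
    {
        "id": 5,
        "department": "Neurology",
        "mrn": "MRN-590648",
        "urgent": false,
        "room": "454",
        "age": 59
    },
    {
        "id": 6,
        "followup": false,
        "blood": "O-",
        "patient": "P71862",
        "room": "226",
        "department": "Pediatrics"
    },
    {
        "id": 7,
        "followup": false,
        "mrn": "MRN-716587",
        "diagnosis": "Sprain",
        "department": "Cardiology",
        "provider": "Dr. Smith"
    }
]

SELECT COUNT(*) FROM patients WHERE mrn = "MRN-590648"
1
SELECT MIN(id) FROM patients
1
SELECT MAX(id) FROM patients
7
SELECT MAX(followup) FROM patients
False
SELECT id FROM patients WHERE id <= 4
[1, 2, 3, 4]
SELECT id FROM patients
[1, 2, 3, 4, 5, 6, 7]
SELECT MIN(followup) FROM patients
False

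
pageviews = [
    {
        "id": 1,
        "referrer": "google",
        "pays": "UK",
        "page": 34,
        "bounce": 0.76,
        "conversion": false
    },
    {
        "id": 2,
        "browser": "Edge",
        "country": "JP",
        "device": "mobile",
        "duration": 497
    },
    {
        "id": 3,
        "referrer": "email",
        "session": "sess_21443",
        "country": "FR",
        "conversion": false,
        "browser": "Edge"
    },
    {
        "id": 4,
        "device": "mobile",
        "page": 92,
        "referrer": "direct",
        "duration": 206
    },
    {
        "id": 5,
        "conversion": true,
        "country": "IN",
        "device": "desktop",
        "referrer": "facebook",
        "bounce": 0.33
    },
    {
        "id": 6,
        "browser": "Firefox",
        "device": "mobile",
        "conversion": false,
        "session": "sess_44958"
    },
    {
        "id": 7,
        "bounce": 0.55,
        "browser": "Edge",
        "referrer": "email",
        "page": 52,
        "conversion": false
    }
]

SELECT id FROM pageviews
[1, 2, 3, 4, 5, 6, 7]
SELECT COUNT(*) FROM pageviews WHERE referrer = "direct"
1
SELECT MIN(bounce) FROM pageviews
0.33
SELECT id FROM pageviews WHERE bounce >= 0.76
[1]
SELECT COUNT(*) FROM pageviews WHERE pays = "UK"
1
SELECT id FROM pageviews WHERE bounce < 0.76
[5, 7]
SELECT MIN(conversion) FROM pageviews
False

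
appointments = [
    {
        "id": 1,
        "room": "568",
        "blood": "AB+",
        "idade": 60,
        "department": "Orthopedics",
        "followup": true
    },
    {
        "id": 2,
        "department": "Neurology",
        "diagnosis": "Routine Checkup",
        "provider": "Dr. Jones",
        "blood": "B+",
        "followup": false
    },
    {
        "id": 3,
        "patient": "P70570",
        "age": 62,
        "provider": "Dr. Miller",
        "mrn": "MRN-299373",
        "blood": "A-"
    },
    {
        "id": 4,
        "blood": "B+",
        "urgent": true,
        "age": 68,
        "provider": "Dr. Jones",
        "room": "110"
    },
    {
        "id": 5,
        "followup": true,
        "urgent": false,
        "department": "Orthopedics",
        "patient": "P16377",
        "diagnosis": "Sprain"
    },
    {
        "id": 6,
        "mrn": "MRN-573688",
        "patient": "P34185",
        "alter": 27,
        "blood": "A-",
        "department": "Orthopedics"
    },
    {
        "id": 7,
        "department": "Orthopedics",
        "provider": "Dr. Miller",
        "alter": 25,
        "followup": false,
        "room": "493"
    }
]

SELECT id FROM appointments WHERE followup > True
[]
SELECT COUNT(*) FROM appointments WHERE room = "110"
1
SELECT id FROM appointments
[1, 2, 3, 4, 5, 6, 7]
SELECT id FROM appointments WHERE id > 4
[5, 6, 7]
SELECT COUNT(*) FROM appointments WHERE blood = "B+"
2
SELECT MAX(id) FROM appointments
7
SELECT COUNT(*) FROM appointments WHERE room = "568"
1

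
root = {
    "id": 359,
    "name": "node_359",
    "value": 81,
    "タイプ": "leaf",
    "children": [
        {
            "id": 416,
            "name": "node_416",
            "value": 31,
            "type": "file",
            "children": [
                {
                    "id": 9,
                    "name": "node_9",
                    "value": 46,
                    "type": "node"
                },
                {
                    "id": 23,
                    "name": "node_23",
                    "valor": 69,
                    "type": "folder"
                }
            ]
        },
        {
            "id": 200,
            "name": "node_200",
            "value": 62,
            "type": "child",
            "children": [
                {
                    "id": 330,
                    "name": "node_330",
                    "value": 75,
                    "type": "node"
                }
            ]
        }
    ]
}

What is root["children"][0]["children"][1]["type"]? "folder"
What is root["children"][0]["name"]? "node_416"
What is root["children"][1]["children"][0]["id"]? 330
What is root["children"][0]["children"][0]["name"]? "node_9"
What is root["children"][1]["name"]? "node_200"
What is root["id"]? 359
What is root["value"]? 81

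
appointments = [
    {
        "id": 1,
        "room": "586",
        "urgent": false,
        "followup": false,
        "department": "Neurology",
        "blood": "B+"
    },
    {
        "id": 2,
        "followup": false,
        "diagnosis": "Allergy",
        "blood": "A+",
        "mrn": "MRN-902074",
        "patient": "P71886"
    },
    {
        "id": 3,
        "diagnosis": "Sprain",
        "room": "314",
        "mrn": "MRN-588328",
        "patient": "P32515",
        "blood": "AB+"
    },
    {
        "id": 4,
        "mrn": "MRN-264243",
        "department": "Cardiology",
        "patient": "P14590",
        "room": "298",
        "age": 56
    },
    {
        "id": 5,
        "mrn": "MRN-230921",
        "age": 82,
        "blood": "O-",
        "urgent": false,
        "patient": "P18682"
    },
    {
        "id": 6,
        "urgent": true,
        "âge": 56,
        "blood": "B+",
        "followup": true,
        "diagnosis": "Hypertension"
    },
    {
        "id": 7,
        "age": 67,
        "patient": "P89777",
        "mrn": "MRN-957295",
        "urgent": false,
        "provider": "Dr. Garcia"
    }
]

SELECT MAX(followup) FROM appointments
True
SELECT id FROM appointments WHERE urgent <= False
[1, 5, 7]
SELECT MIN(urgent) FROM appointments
False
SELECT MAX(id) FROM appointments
7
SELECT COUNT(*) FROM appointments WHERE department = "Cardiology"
1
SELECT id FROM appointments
[1, 2, 3, 4, 5, 6, 7]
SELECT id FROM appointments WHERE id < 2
[1]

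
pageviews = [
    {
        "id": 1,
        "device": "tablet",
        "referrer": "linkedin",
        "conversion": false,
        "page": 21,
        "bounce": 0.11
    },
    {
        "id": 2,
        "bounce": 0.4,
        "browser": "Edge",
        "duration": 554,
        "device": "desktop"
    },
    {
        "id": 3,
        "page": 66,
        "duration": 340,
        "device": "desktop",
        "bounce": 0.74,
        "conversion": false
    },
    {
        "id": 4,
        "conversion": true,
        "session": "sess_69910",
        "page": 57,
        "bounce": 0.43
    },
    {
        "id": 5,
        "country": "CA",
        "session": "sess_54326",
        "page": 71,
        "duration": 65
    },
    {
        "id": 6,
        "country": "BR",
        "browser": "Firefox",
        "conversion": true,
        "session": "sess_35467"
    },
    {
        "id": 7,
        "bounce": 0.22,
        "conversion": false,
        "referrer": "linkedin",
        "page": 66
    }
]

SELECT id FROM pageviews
[1, 2, 3, 4, 5, 6, 7]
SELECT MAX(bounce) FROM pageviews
0.74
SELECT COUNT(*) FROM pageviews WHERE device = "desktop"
2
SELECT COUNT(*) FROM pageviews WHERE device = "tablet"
1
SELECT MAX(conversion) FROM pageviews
True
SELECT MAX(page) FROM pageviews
71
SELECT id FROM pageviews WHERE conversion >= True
[4, 6]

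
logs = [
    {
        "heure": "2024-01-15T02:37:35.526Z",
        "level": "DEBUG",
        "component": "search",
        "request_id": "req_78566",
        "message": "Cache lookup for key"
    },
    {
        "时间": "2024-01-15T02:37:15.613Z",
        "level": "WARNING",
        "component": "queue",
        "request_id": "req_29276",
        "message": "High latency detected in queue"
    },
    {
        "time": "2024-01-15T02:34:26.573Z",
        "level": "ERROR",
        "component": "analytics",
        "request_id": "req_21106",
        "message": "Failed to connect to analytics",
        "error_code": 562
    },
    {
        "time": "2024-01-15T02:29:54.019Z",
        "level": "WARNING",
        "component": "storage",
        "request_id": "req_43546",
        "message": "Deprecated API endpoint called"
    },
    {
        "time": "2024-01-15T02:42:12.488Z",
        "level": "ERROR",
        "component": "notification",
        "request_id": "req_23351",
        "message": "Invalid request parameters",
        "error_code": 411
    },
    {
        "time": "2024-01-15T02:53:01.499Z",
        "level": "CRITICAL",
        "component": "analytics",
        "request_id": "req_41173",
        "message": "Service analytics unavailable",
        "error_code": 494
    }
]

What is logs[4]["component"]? "notification"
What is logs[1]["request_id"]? "req_29276"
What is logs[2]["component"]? "analytics"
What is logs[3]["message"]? "Deprecated API endpoint called"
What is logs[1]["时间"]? "2024-01-15T02:37:15.613Z"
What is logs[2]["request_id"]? "req_21106"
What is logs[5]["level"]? "CRITICAL"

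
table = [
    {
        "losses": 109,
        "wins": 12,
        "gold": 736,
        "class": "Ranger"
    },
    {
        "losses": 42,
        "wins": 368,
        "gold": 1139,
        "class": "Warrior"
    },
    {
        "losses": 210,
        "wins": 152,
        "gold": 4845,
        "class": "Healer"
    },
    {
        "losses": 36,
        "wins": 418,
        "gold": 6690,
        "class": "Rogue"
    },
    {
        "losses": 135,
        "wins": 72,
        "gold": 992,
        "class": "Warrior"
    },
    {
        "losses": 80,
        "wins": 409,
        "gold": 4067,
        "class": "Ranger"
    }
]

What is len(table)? 6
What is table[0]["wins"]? 12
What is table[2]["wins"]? 152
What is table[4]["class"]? "Warrior"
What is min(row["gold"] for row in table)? 736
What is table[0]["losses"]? 109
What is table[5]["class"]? "Ranger"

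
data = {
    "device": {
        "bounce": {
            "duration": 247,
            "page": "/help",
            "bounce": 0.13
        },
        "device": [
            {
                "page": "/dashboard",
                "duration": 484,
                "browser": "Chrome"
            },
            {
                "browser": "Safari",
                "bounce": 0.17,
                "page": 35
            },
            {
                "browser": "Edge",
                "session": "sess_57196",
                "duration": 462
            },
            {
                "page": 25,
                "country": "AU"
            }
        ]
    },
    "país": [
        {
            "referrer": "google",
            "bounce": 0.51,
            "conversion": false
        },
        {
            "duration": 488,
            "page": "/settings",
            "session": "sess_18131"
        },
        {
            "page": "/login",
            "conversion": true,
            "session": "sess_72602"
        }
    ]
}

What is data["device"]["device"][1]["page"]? 35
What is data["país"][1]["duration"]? 488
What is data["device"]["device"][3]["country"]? "AU"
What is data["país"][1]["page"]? "/settings"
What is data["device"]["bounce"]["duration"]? 247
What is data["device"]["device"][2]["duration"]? 462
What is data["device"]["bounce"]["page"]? "/help"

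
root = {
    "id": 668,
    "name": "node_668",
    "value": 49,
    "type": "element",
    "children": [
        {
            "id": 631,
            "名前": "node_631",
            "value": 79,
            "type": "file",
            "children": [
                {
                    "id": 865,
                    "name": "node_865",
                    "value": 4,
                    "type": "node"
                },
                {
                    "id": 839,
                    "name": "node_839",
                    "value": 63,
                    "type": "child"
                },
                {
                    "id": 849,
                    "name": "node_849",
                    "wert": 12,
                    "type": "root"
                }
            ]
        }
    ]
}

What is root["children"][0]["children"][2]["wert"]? 12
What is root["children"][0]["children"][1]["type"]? "child"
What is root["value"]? 49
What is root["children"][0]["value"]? 79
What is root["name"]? "node_668"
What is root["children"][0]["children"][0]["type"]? "node"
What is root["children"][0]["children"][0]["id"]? 865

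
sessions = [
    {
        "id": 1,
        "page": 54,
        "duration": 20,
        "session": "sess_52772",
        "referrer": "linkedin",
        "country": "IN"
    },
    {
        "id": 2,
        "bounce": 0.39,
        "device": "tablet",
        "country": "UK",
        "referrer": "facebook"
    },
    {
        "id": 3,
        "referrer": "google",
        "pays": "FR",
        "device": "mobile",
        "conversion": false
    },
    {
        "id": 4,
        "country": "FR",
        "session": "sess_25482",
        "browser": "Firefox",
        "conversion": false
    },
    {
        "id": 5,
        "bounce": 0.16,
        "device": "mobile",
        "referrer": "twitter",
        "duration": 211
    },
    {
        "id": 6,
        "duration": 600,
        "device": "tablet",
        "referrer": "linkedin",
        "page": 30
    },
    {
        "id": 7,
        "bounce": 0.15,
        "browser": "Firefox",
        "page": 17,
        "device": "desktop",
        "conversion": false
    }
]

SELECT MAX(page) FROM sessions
54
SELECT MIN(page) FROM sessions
17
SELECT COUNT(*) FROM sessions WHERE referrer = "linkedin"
2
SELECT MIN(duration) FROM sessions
20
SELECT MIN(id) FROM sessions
1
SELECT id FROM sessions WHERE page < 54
[6, 7]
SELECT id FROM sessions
[1, 2, 3, 4, 5, 6, 7]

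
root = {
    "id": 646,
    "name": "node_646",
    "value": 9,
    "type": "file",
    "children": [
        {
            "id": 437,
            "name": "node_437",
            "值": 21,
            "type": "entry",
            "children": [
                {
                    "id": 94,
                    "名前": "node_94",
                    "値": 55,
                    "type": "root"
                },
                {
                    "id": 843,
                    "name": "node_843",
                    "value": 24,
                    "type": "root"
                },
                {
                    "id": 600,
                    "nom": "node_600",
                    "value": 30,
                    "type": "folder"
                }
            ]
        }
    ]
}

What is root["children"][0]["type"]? "entry"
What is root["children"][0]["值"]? 21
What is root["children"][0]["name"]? "node_437"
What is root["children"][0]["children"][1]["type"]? "root"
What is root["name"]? "node_646"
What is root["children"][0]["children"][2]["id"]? 600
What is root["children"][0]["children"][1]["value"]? 24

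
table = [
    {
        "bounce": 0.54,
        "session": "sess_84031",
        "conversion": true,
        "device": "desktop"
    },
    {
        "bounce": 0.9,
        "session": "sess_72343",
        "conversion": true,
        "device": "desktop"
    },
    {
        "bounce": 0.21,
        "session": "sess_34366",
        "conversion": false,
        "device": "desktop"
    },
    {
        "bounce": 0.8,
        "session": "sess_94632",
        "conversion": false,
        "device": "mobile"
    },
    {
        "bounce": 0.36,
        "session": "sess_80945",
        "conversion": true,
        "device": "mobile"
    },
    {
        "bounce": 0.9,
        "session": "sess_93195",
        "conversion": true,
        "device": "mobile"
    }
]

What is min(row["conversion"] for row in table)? False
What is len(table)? 6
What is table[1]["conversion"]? True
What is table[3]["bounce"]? 0.8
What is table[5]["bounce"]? 0.9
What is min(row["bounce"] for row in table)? 0.21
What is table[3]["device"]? "mobile"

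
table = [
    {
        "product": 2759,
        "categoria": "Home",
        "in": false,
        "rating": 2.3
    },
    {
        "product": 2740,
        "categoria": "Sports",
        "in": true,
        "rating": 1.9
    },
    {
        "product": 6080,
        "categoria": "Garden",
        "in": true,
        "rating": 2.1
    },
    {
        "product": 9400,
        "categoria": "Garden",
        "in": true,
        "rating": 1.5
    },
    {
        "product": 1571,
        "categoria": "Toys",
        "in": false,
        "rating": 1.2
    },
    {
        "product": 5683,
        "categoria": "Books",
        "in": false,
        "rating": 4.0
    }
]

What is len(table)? 6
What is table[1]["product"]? 2740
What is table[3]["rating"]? 1.5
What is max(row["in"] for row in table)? True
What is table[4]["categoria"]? "Toys"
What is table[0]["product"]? 2759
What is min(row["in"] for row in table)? False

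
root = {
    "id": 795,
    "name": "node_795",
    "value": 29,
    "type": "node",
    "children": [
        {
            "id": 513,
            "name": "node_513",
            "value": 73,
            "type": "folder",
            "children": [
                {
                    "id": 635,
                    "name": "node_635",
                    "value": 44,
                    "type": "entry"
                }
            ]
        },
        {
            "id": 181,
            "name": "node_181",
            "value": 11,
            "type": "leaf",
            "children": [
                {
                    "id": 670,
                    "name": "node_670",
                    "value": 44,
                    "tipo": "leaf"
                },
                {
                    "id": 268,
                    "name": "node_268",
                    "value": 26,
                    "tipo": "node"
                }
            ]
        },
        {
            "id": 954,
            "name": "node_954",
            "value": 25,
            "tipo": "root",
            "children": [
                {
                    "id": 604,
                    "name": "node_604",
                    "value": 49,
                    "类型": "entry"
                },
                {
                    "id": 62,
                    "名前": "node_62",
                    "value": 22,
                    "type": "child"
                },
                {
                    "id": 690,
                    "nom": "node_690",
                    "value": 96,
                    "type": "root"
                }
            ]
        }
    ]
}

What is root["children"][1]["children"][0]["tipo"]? "leaf"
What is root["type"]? "node"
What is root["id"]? 795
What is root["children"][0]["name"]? "node_513"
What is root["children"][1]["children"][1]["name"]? "node_268"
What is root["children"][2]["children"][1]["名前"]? "node_62"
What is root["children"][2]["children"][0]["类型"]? "entry"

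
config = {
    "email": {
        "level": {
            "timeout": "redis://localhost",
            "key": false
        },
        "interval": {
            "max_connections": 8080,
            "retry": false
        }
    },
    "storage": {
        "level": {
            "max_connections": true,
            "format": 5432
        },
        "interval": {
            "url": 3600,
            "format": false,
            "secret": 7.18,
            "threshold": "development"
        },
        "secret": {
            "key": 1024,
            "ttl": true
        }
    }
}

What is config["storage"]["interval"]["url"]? 3600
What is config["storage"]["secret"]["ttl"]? True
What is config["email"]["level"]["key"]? False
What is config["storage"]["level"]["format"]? 5432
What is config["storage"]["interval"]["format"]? False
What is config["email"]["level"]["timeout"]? "redis://localhost"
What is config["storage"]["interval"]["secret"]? 7.18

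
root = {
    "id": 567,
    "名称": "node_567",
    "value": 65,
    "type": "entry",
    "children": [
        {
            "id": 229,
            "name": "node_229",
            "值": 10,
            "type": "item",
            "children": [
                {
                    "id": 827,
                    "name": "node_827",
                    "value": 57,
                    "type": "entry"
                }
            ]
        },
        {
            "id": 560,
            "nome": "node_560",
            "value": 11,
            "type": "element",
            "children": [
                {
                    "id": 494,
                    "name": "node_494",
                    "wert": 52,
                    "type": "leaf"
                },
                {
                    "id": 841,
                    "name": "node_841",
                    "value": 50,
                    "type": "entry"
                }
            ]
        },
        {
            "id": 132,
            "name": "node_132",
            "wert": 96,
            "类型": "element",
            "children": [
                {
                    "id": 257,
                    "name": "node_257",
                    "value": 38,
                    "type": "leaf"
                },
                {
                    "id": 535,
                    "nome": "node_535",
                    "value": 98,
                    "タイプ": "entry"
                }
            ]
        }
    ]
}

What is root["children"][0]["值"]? 10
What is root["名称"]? "node_567"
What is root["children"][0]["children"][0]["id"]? 827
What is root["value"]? 65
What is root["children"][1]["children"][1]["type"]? "entry"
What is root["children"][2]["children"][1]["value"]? 98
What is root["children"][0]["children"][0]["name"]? "node_827"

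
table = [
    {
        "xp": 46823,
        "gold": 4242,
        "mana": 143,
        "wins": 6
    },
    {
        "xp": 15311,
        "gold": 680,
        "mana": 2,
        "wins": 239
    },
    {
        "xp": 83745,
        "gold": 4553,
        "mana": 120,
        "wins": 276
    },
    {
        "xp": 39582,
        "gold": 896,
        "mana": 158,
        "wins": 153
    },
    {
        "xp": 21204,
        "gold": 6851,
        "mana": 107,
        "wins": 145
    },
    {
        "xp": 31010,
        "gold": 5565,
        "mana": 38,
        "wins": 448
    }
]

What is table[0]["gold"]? 4242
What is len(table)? 6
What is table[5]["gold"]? 5565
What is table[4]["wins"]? 145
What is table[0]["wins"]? 6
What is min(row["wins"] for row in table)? 6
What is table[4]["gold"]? 6851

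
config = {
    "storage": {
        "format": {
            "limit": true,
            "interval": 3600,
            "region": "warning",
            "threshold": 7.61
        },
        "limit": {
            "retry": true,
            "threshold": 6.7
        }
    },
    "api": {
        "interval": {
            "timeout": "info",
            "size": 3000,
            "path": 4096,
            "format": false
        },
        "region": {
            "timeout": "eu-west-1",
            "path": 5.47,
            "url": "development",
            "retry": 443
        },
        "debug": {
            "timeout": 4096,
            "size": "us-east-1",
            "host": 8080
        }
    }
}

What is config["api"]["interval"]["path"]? 4096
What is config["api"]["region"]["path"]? 5.47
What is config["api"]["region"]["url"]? "development"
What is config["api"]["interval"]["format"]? False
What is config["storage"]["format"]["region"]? "warning"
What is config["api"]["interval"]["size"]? 3000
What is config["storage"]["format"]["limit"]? True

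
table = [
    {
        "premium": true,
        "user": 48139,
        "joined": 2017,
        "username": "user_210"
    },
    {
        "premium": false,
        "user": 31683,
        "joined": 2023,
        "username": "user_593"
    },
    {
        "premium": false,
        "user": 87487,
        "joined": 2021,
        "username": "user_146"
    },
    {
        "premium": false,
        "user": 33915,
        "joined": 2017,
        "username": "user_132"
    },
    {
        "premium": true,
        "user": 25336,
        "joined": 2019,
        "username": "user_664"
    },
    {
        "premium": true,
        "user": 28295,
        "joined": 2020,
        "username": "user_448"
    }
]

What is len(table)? 6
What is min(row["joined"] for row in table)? 2017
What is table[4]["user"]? 25336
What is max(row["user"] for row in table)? 87487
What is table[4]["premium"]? True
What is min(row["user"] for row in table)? 25336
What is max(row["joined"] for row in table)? 2023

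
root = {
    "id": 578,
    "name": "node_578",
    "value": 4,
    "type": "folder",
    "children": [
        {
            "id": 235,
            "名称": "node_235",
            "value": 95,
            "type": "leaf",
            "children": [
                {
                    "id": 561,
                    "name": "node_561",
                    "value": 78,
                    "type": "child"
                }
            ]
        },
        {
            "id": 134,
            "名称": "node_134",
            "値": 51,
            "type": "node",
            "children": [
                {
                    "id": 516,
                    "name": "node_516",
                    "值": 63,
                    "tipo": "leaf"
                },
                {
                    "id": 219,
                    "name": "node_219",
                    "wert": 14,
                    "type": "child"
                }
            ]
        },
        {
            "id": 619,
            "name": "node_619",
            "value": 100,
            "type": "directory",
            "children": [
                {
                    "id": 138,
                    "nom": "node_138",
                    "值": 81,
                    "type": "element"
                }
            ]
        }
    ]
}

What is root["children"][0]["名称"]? "node_235"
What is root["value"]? 4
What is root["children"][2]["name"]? "node_619"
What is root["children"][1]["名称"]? "node_134"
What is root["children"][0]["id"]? 235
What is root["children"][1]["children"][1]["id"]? 219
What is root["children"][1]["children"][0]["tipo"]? "leaf"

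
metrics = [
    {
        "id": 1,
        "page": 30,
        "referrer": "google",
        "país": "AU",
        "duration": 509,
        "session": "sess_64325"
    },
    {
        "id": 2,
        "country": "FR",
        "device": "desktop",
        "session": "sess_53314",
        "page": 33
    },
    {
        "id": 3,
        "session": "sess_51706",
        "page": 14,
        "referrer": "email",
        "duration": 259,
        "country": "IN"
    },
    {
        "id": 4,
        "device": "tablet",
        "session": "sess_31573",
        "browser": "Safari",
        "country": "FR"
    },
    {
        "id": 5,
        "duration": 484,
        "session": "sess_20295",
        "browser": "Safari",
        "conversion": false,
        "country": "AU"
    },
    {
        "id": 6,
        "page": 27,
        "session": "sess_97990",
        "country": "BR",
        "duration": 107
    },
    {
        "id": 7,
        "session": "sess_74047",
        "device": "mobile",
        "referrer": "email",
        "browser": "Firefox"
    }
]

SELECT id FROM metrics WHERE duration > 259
[1, 5]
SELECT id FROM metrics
[1, 2, 3, 4, 5, 6, 7]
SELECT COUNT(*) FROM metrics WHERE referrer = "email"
2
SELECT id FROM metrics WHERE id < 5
[1, 2, 3, 4]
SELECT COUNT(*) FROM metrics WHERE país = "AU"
1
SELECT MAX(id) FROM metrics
7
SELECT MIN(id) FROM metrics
1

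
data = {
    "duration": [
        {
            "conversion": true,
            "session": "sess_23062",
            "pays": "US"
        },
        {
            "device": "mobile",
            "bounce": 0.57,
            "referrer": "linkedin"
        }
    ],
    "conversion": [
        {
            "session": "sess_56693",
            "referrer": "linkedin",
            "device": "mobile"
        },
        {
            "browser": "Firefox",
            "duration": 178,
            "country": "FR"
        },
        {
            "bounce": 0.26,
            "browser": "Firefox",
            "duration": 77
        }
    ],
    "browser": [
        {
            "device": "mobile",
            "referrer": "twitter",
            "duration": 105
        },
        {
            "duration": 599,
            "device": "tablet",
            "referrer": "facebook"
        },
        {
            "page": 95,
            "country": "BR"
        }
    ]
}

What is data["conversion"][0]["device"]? "mobile"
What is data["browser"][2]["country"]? "BR"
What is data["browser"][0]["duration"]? 105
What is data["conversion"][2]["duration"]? 77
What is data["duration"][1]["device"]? "mobile"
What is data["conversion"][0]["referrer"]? "linkedin"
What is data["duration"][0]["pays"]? "US"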